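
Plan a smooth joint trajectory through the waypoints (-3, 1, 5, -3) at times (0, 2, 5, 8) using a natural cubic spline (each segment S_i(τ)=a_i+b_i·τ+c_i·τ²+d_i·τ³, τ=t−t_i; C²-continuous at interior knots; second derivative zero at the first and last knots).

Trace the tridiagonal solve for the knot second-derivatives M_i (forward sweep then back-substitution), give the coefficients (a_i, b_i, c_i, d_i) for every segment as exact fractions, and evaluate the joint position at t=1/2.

  seg 0: a=-3 b=214/111 c=0 d=2/111
  seg 1: a=1 b=238/111 c=4/37 d=-14/111
  seg 2: a=5 b=-68/111 c=-38/37 d=38/333
S(1/2) = -301/148

Δ: Δ0=2, Δ1=4/3, Δ2=-8/3
row 1: diag=10, rhs=-4; c'=3/10, d'=-2/5
row 2: denom=12−3·3/10=111/10; d'=(-24−3·-2/5)/(111/10)=-76/37
back: M2=-76/37
back: M1=-2/5−3/10·-76/37=8/37
M: M0=0, M1=8/37, M2=-76/37, M3=0
seg 0: a=-3, c=M0/2=0, d=(M1−M0)/(6·2)=2/111, b=Δ0−h0·(2M0+M1)/6=214/111
seg 1: a=1, c=M1/2=4/37, d=(M2−M1)/(6·3)=-14/111, b=Δ1−h1·(2M1+M2)/6=238/111
seg 2: a=5, c=M2/2=-38/37, d=(M3−M2)/(6·3)=38/333, b=Δ2−h2·(2M2+M3)/6=-68/111
t_q=1/2 → seg 0, τ=1/2; S=-3+214/111·τ+0·τ²+2/111·τ³=-301/148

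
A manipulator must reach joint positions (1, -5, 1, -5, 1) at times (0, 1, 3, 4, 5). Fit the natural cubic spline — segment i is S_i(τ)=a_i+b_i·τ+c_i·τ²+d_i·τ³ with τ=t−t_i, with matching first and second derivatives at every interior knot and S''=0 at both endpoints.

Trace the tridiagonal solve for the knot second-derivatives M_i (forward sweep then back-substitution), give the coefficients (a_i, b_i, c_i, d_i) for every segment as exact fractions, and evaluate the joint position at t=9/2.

Δ: Δ0=-6, Δ1=3, Δ2=-6, Δ3=6
row 1: diag=6, rhs=54; c'=1/3, d'=9
row 2: denom=6−2·1/3=16/3; d'=(-54−2·9)/(16/3)=-27/2
row 3: denom=4−1·3/16=61/16; d'=(72−1·-27/2)/(61/16)=1368/61
back: M3=1368/61
back: M2=-27/2−3/16·1368/61=-1080/61
back: M1=9−1/3·-1080/61=909/61
M: M0=0, M1=909/61, M2=-1080/61, M3=1368/61, M4=0
seg 0: a=1, c=M0/2=0, d=(M1−M0)/(6·1)=303/122, b=Δ0−h0·(2M0+M1)/6=-1035/122
seg 1: a=-5, c=M1/2=909/122, d=(M2−M1)/(6·2)=-663/244, b=Δ1−h1·(2M1+M2)/6=-63/61
seg 2: a=1, c=M2/2=-540/61, d=(M3−M2)/(6·1)=408/61, b=Δ2−h2·(2M2+M3)/6=-234/61
seg 3: a=-5, c=M3/2=684/61, d=(M4−M3)/(6·1)=-228/61, b=Δ3−h3·(2M3+M4)/6=-90/61
t_q=9/2 → seg 3, τ=1/2; S=-5+-90/61·τ+684/61·τ²+-228/61·τ³=-415/122

  seg 0: a=1 b=-1035/122 c=0 d=303/122
  seg 1: a=-5 b=-63/61 c=909/122 d=-663/244
  seg 2: a=1 b=-234/61 c=-540/61 d=408/61
  seg 3: a=-5 b=-90/61 c=684/61 d=-228/61
S(9/2) = -415/122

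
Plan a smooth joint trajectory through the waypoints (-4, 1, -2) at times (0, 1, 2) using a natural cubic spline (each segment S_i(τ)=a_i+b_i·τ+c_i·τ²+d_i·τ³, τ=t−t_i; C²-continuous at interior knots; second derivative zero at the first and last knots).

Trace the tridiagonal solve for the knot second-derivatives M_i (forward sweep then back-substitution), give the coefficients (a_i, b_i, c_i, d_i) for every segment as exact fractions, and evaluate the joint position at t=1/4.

  seg 0: a=-4 b=7 c=0 d=-2
  seg 1: a=1 b=1 c=-6 d=2
S(1/4) = -73/32

Δ: Δ0=5, Δ1=-3
row 1: diag=4, rhs=-48; c'=1/4, d'=-12
back: M1=-12
M: M0=0, M1=-12, M2=0
seg 0: a=-4, c=M0/2=0, d=(M1−M0)/(6·1)=-2, b=Δ0−h0·(2M0+M1)/6=7
seg 1: a=1, c=M1/2=-6, d=(M2−M1)/(6·1)=2, b=Δ1−h1·(2M1+M2)/6=1
t_q=1/4 → seg 0, τ=1/4; S=-4+7·τ+0·τ²+-2·τ³=-73/32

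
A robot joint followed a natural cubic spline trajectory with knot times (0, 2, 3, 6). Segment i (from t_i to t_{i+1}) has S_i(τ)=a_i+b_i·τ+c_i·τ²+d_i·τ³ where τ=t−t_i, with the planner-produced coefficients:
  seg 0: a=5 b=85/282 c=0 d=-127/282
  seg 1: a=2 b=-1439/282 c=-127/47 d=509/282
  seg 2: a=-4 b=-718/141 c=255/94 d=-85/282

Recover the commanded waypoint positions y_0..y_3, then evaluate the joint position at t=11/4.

y_0=5 y_1=2 y_2=-4 y_3=-3
S(11/4) = -15555/6016

y_0 = S_0(0) = a_0 = 5
y_1 = S_1(0) = a_1 = 2
y_2 = S_2(0) = a_2 = -4
y_3 = S_2(3) = -3
t_q=11/4 is in segment 1 (τ=3/4); S_1(τ)=-15555/6016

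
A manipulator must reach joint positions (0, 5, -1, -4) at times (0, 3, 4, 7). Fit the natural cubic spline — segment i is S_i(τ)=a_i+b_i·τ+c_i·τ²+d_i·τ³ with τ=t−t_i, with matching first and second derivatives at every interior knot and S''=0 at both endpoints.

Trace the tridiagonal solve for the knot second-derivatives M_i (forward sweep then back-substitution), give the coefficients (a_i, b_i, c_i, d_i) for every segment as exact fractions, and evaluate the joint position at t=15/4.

Δ: Δ0=5/3, Δ1=-6, Δ2=-1
row 1: diag=8, rhs=-46; c'=1/8, d'=-23/4
row 2: denom=8−1·1/8=63/8; d'=(30−1·-23/4)/(63/8)=286/63
back: M2=286/63
back: M1=-23/4−1/8·286/63=-398/63
M: M0=0, M1=-398/63, M2=286/63, M3=0
seg 0: a=0, c=M0/2=0, d=(M1−M0)/(6·3)=-199/567, b=Δ0−h0·(2M0+M1)/6=304/63
seg 1: a=5, c=M1/2=-199/63, d=(M2−M1)/(6·1)=38/21, b=Δ1−h1·(2M1+M2)/6=-293/63
seg 2: a=-1, c=M2/2=143/63, d=(M3−M2)/(6·3)=-143/567, b=Δ2−h2·(2M2+M3)/6=-349/63
t_q=15/4 → seg 1, τ=3/4; S=5+-293/63·τ+-199/63·τ²+38/21·τ³=335/672

  seg 0: a=0 b=304/63 c=0 d=-199/567
  seg 1: a=5 b=-293/63 c=-199/63 d=38/21
  seg 2: a=-1 b=-349/63 c=143/63 d=-143/567
S(15/4) = 335/672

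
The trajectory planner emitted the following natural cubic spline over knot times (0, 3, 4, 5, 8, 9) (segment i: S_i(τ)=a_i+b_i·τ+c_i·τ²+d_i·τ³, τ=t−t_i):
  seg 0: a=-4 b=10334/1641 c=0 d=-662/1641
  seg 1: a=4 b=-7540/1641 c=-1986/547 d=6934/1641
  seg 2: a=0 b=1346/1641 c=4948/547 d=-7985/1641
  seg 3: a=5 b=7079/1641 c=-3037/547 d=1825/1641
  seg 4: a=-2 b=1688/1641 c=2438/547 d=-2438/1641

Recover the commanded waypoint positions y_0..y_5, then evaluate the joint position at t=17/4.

y_0=-4 y_1=4 y_2=0 y_3=5 y_4=-2 y_5=2
S(17/4) = 24309/35008

y_0 = S_0(0) = a_0 = -4
y_1 = S_1(0) = a_1 = 4
y_2 = S_2(0) = a_2 = 0
y_3 = S_3(0) = a_3 = 5
y_4 = S_4(0) = a_4 = -2
y_5 = S_4(1) = 2
t_q=17/4 is in segment 2 (τ=1/4); S_2(τ)=24309/35008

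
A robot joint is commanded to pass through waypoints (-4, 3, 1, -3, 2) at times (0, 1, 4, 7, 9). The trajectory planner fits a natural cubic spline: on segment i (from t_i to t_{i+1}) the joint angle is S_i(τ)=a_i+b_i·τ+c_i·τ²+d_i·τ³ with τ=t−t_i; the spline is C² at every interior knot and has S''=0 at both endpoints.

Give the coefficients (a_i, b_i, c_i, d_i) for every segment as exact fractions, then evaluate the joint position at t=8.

  seg 0: a=-4 b=4255/532 c=0 d=-531/532
  seg 1: a=3 b=1331/266 c=-1593/532 d=5287/14364
  seg 2: a=1 b=-1609/532 c=127/399 d=1175/14364
  seg 3: a=-3 b=291/266 c=561/532 d=-187/1064
S(8) = -1093/1064

Δ: Δ0=7, Δ1=-2/3, Δ2=-4/3, Δ3=5/2
row 1: diag=8, rhs=-46; c'=3/8, d'=-23/4
row 2: denom=12−3·3/8=87/8; d'=(-4−3·-23/4)/(87/8)=106/87
row 3: denom=10−3·8/29=266/29; d'=(23−3·106/87)/(266/29)=561/266
back: M3=561/266
back: M2=106/87−8/29·561/266=254/399
back: M1=-23/4−3/8·254/399=-1593/266
M: M0=0, M1=-1593/266, M2=254/399, M3=561/266, M4=0
seg 0: a=-4, c=M0/2=0, d=(M1−M0)/(6·1)=-531/532, b=Δ0−h0·(2M0+M1)/6=4255/532
seg 1: a=3, c=M1/2=-1593/532, d=(M2−M1)/(6·3)=5287/14364, b=Δ1−h1·(2M1+M2)/6=1331/266
seg 2: a=1, c=M2/2=127/399, d=(M3−M2)/(6·3)=1175/14364, b=Δ2−h2·(2M2+M3)/6=-1609/532
seg 3: a=-3, c=M3/2=561/532, d=(M4−M3)/(6·2)=-187/1064, b=Δ3−h3·(2M3+M4)/6=291/266
t_q=8 → seg 3, τ=1; S=-3+291/266·τ+561/532·τ²+-187/1064·τ³=-1093/1064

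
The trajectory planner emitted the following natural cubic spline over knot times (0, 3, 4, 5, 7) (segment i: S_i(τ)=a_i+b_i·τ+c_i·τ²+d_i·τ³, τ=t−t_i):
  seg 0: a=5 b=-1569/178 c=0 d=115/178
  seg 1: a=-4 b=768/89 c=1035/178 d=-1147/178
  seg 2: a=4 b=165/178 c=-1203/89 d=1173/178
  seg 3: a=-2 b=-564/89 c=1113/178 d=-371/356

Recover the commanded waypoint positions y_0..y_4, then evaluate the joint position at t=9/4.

y_0=5 y_1=-4 y_2=4 y_3=-2 y_4=2
S(9/4) = -85141/11392

y_0 = S_0(0) = a_0 = 5
y_1 = S_1(0) = a_1 = -4
y_2 = S_2(0) = a_2 = 4
y_3 = S_3(0) = a_3 = -2
y_4 = S_3(2) = 2
t_q=9/4 is in segment 0 (τ=9/4); S_0(τ)=-85141/11392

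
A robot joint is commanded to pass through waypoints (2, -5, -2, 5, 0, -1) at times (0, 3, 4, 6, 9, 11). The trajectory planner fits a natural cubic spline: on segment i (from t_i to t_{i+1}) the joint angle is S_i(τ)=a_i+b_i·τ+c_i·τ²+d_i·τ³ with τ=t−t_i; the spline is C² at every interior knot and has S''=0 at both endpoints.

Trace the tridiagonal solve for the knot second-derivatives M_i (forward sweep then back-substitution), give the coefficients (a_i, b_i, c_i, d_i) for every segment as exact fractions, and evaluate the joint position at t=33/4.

  seg 0: a=2 b=-11241/2638 c=0 d=15257/71226
  seg 1: a=-5 b=2008/1319 c=15257/7914 d=-3563/7914
  seg 2: a=-2 b=31873/7914 c=2284/3957 d=-6655/15828
  seg 3: a=5 b=3405/2638 c=-15397/7914 d=11393/35613
  seg 4: a=0 b=-4603/2638 c=2463/2638 d=-821/5276
S(33/4) = 143413/84416

Δ: Δ0=-7/3, Δ1=3, Δ2=7/2, Δ3=-5/3, Δ4=-1/2
row 1: diag=8, rhs=32; c'=1/8, d'=4
row 2: denom=6−1·1/8=47/8; d'=(3−1·4)/(47/8)=-8/47
row 3: denom=10−2·16/47=438/47; d'=(-31−2·-8/47)/(438/47)=-1441/438
row 4: denom=10−3·47/146=1319/146; d'=(7−3·-1441/438)/(1319/146)=2463/1319
back: M4=2463/1319
back: M3=-1441/438−47/146·2463/1319=-15397/3957
back: M2=-8/47−16/47·-15397/3957=4568/3957
back: M1=4−1/8·4568/3957=15257/3957
M: M0=0, M1=15257/3957, M2=4568/3957, M3=-15397/3957, M4=2463/1319, M5=0
seg 0: a=2, c=M0/2=0, d=(M1−M0)/(6·3)=15257/71226, b=Δ0−h0·(2M0+M1)/6=-11241/2638
seg 1: a=-5, c=M1/2=15257/7914, d=(M2−M1)/(6·1)=-3563/7914, b=Δ1−h1·(2M1+M2)/6=2008/1319
seg 2: a=-2, c=M2/2=2284/3957, d=(M3−M2)/(6·2)=-6655/15828, b=Δ2−h2·(2M2+M3)/6=31873/7914
seg 3: a=5, c=M3/2=-15397/7914, d=(M4−M3)/(6·3)=11393/35613, b=Δ3−h3·(2M3+M4)/6=3405/2638
seg 4: a=0, c=M4/2=2463/2638, d=(M5−M4)/(6·2)=-821/5276, b=Δ4−h4·(2M4+M5)/6=-4603/2638
t_q=33/4 → seg 3, τ=9/4; S=5+3405/2638·τ+-15397/7914·τ²+11393/35613·τ³=143413/84416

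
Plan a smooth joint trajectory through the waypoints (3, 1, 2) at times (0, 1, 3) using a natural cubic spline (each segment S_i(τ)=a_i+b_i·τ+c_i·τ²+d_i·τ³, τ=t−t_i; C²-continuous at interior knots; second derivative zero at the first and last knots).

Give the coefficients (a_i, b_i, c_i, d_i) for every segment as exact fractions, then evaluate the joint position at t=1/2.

Δ: Δ0=-2, Δ1=1/2
row 1: diag=6, rhs=15; c'=1/3, d'=5/2
back: M1=5/2
M: M0=0, M1=5/2, M2=0
seg 0: a=3, c=M0/2=0, d=(M1−M0)/(6·1)=5/12, b=Δ0−h0·(2M0+M1)/6=-29/12
seg 1: a=1, c=M1/2=5/4, d=(M2−M1)/(6·2)=-5/24, b=Δ1−h1·(2M1+M2)/6=-7/6
t_q=1/2 → seg 0, τ=1/2; S=3+-29/12·τ+0·τ²+5/12·τ³=59/32

  seg 0: a=3 b=-29/12 c=0 d=5/12
  seg 1: a=1 b=-7/6 c=5/4 d=-5/24
S(1/2) = 59/32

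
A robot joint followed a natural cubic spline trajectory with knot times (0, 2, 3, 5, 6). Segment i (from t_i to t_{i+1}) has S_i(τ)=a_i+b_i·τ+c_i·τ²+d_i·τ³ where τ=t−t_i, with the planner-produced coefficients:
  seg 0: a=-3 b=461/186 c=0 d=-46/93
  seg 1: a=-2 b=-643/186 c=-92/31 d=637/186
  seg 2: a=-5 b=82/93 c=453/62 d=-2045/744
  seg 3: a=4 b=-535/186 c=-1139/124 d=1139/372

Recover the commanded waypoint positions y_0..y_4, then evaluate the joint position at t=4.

y_0=-3 y_1=-2 y_2=-5 y_3=4 y_4=-5
S(4) = 109/248

y_0 = S_0(0) = a_0 = -3
y_1 = S_1(0) = a_1 = -2
y_2 = S_2(0) = a_2 = -5
y_3 = S_3(0) = a_3 = 4
y_4 = S_3(1) = -5
t_q=4 is in segment 2 (τ=1); S_2(τ)=109/248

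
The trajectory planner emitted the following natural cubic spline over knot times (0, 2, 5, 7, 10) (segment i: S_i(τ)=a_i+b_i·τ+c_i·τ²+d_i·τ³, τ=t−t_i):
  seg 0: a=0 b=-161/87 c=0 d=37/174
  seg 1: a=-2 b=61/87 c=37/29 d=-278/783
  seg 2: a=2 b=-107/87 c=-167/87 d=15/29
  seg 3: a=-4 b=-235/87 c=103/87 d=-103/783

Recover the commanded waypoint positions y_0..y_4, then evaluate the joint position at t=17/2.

y_0=0 y_1=-2 y_2=2 y_3=-4 y_4=-5
S(17/2) = -1353/232

y_0 = S_0(0) = a_0 = 0
y_1 = S_1(0) = a_1 = -2
y_2 = S_2(0) = a_2 = 2
y_3 = S_3(0) = a_3 = -4
y_4 = S_3(3) = -5
t_q=17/2 is in segment 3 (τ=3/2); S_3(τ)=-1353/232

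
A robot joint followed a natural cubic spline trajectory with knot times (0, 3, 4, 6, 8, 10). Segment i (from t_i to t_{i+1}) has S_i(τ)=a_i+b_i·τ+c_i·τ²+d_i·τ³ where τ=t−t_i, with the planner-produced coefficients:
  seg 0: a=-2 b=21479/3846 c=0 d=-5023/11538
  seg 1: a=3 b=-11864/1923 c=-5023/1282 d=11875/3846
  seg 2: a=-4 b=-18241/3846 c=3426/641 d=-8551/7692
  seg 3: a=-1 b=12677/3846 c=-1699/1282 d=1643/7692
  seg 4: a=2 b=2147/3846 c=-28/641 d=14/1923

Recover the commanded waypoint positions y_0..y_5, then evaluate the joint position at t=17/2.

y_0=-2 y_1=3 y_2=-4 y_3=-1 y_4=2 y_5=3
S(17/2) = 2909/1282

y_0 = S_0(0) = a_0 = -2
y_1 = S_1(0) = a_1 = 3
y_2 = S_2(0) = a_2 = -4
y_3 = S_3(0) = a_3 = -1
y_4 = S_4(0) = a_4 = 2
y_5 = S_4(2) = 3
t_q=17/2 is in segment 4 (τ=1/2); S_4(τ)=2909/1282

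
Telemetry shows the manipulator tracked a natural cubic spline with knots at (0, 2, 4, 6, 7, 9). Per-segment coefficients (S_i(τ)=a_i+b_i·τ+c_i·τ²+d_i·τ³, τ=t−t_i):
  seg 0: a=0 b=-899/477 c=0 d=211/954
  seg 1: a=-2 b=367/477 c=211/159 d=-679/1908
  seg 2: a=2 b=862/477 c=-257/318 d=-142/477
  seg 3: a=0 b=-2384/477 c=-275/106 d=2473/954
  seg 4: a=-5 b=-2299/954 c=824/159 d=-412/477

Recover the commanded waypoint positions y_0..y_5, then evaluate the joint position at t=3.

y_0 = S_0(0) = a_0 = 0
y_1 = S_1(0) = a_1 = -2
y_2 = S_2(0) = a_2 = 2
y_3 = S_3(0) = a_3 = 0
y_4 = S_4(0) = a_4 = -5
y_5 = S_4(2) = 4
t_q=3 is in segment 1 (τ=1); S_1(τ)=-55/212

y_0=0 y_1=-2 y_2=2 y_3=0 y_4=-5 y_5=4
S(3) = -55/212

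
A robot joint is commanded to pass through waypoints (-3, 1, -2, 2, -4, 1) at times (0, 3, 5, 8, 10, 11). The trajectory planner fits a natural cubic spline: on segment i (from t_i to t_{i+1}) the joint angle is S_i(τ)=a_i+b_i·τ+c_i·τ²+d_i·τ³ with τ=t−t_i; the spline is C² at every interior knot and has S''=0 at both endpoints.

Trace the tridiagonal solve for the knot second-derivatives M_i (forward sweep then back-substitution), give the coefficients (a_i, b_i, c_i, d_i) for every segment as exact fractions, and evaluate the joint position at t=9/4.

Δ: Δ0=4/3, Δ1=-3/2, Δ2=4/3, Δ3=-3, Δ4=5
row 1: diag=10, rhs=-17; c'=1/5, d'=-17/10
row 2: denom=10−2·1/5=48/5; d'=(17−2·-17/10)/(48/5)=17/8
row 3: denom=10−3·5/16=145/16; d'=(-26−3·17/8)/(145/16)=-518/145
row 4: denom=6−2·32/145=806/145; d'=(48−2·-518/145)/(806/145)=3998/403
back: M4=3998/403
back: M3=-518/145−32/145·3998/403=-2322/403
back: M2=17/8−5/16·-2322/403=1582/403
back: M1=-17/10−1/5·1582/403=-2003/806
M: M0=0, M1=-2003/806, M2=1582/403, M3=-2322/403, M4=3998/403, M5=0
seg 0: a=-3, c=M0/2=0, d=(M1−M0)/(6·3)=-2003/14508, b=Δ0−h0·(2M0+M1)/6=12457/4836
seg 1: a=1, c=M1/2=-2003/1612, d=(M2−M1)/(6·2)=5167/9672, b=Δ1−h1·(2M1+M2)/6=-2785/2418
seg 2: a=-2, c=M2/2=791/403, d=(M3−M2)/(6·3)=-1952/3627, b=Δ2−h2·(2M2+M3)/6=349/1209
seg 3: a=2, c=M3/2=-1161/403, d=(M4−M3)/(6·2)=1580/1209, b=Δ3−h3·(2M3+M4)/6=-2981/1209
seg 4: a=-4, c=M4/2=1999/403, d=(M5−M4)/(6·1)=-1999/1209, b=Δ4−h4·(2M4+M5)/6=2047/1209
t_q=9/4 → seg 0, τ=9/4; S=-3+12457/4836·τ+0·τ²+-2003/14508·τ³=126189/103168

  seg 0: a=-3 b=12457/4836 c=0 d=-2003/14508
  seg 1: a=1 b=-2785/2418 c=-2003/1612 d=5167/9672
  seg 2: a=-2 b=349/1209 c=791/403 d=-1952/3627
  seg 3: a=2 b=-2981/1209 c=-1161/403 d=1580/1209
  seg 4: a=-4 b=2047/1209 c=1999/403 d=-1999/1209
S(9/4) = 126189/103168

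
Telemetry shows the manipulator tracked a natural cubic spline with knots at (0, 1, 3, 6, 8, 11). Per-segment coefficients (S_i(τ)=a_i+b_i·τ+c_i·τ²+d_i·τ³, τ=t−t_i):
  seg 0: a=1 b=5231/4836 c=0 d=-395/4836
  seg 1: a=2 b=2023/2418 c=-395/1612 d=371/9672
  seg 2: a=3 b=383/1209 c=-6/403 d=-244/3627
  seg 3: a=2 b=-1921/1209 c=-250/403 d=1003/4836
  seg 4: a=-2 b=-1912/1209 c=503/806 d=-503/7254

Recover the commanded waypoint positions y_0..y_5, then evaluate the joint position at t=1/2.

y_0=1 y_1=2 y_2=3 y_3=2 y_4=-2 y_5=-3
S(1/2) = 19739/12896

y_0 = S_0(0) = a_0 = 1
y_1 = S_1(0) = a_1 = 2
y_2 = S_2(0) = a_2 = 3
y_3 = S_3(0) = a_3 = 2
y_4 = S_4(0) = a_4 = -2
y_5 = S_4(3) = -3
t_q=1/2 is in segment 0 (τ=1/2); S_0(τ)=19739/12896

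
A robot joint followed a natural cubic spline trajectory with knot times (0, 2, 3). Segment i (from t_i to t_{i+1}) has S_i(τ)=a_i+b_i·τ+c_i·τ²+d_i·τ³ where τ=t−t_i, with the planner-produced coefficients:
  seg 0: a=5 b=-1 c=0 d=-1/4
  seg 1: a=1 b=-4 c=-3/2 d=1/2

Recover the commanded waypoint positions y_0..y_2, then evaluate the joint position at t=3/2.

y_0=5 y_1=1 y_2=-4
S(3/2) = 85/32

y_0 = S_0(0) = a_0 = 5
y_1 = S_1(0) = a_1 = 1
y_2 = S_1(1) = -4
t_q=3/2 is in segment 0 (τ=3/2); S_0(τ)=85/32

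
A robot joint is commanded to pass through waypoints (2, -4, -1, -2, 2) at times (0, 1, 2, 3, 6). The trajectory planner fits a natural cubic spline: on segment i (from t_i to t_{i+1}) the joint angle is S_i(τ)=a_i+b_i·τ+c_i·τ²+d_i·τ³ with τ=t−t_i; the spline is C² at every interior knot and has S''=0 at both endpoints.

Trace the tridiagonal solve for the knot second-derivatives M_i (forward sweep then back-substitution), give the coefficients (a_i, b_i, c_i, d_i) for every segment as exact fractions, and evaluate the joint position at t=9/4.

  seg 0: a=2 b=-757/87 c=0 d=235/87
  seg 1: a=-4 b=-52/87 c=235/29 d=-392/87
  seg 2: a=-1 b=182/87 c=-157/29 d=202/87
  seg 3: a=-2 b=-154/87 c=45/29 d=-5/29
S(9/4) = -723/928

Δ: Δ0=-6, Δ1=3, Δ2=-1, Δ3=4/3
row 1: diag=4, rhs=54; c'=1/4, d'=27/2
row 2: denom=4−1·1/4=15/4; d'=(-24−1·27/2)/(15/4)=-10
row 3: denom=8−1·4/15=116/15; d'=(14−1·-10)/(116/15)=90/29
back: M3=90/29
back: M2=-10−4/15·90/29=-314/29
back: M1=27/2−1/4·-314/29=470/29
M: M0=0, M1=470/29, M2=-314/29, M3=90/29, M4=0
seg 0: a=2, c=M0/2=0, d=(M1−M0)/(6·1)=235/87, b=Δ0−h0·(2M0+M1)/6=-757/87
seg 1: a=-4, c=M1/2=235/29, d=(M2−M1)/(6·1)=-392/87, b=Δ1−h1·(2M1+M2)/6=-52/87
seg 2: a=-1, c=M2/2=-157/29, d=(M3−M2)/(6·1)=202/87, b=Δ2−h2·(2M2+M3)/6=182/87
seg 3: a=-2, c=M3/2=45/29, d=(M4−M3)/(6·3)=-5/29, b=Δ3−h3·(2M3+M4)/6=-154/87
t_q=9/4 → seg 2, τ=1/4; S=-1+182/87·τ+-157/29·τ²+202/87·τ³=-723/928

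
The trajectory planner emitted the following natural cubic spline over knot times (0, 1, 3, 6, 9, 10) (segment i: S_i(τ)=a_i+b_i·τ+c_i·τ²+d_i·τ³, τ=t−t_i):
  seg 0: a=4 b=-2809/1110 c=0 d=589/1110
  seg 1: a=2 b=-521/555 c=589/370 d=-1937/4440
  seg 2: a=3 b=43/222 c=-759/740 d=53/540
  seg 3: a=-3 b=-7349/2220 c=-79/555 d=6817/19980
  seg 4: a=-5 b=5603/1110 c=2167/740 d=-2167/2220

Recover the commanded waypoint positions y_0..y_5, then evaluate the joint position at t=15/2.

y_0=4 y_1=2 y_2=3 y_3=-3 y_4=-5 y_5=2
S(15/2) = -8447/1184

y_0 = S_0(0) = a_0 = 4
y_1 = S_1(0) = a_1 = 2
y_2 = S_2(0) = a_2 = 3
y_3 = S_3(0) = a_3 = -3
y_4 = S_4(0) = a_4 = -5
y_5 = S_4(1) = 2
t_q=15/2 is in segment 3 (τ=3/2); S_3(τ)=-8447/1184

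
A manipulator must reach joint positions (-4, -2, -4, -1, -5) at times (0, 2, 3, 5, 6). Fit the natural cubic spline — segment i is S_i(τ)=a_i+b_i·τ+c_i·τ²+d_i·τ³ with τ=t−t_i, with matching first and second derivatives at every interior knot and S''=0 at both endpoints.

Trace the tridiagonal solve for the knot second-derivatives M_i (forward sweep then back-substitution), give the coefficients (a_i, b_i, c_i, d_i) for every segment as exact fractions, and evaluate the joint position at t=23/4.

  seg 0: a=-4 b=221/93 c=0 d=-32/93
  seg 1: a=-2 b=-163/93 c=-64/31 d=169/93
  seg 2: a=-4 b=-40/93 c=105/31 d=-901/744
  seg 3: a=-1 b=-263/186 c=-481/124 d=481/372
S(23/4) = -29339/7936

Δ: Δ0=1, Δ1=-2, Δ2=3/2, Δ3=-4
row 1: diag=6, rhs=-18; c'=1/6, d'=-3
row 2: denom=6−1·1/6=35/6; d'=(21−1·-3)/(35/6)=144/35
row 3: denom=6−2·12/35=186/35; d'=(-33−2·144/35)/(186/35)=-481/62
back: M3=-481/62
back: M2=144/35−12/35·-481/62=210/31
back: M1=-3−1/6·210/31=-128/31
M: M0=0, M1=-128/31, M2=210/31, M3=-481/62, M4=0
seg 0: a=-4, c=M0/2=0, d=(M1−M0)/(6·2)=-32/93, b=Δ0−h0·(2M0+M1)/6=221/93
seg 1: a=-2, c=M1/2=-64/31, d=(M2−M1)/(6·1)=169/93, b=Δ1−h1·(2M1+M2)/6=-163/93
seg 2: a=-4, c=M2/2=105/31, d=(M3−M2)/(6·2)=-901/744, b=Δ2−h2·(2M2+M3)/6=-40/93
seg 3: a=-1, c=M3/2=-481/124, d=(M4−M3)/(6·1)=481/372, b=Δ3−h3·(2M3+M4)/6=-263/186
t_q=23/4 → seg 3, τ=3/4; S=-1+-263/186·τ+-481/124·τ²+481/372·τ³=-29339/7936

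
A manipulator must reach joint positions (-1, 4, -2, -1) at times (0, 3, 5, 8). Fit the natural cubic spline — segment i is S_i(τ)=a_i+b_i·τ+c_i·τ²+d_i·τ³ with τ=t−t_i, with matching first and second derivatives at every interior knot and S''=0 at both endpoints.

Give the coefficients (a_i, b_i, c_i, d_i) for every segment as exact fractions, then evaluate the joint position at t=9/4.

  seg 0: a=-1 b=10/3 c=0 d=-5/27
  seg 1: a=4 b=-5/3 c=-5/3 d=1/2
  seg 2: a=-2 b=-7/3 c=4/3 d=-4/27
S(9/4) = 281/64

Δ: Δ0=5/3, Δ1=-3, Δ2=1/3
row 1: diag=10, rhs=-28; c'=1/5, d'=-14/5
row 2: denom=10−2·1/5=48/5; d'=(20−2·-14/5)/(48/5)=8/3
back: M2=8/3
back: M1=-14/5−1/5·8/3=-10/3
M: M0=0, M1=-10/3, M2=8/3, M3=0
seg 0: a=-1, c=M0/2=0, d=(M1−M0)/(6·3)=-5/27, b=Δ0−h0·(2M0+M1)/6=10/3
seg 1: a=4, c=M1/2=-5/3, d=(M2−M1)/(6·2)=1/2, b=Δ1−h1·(2M1+M2)/6=-5/3
seg 2: a=-2, c=M2/2=4/3, d=(M3−M2)/(6·3)=-4/27, b=Δ2−h2·(2M2+M3)/6=-7/3
t_q=9/4 → seg 0, τ=9/4; S=-1+10/3·τ+0·τ²+-5/27·τ³=281/64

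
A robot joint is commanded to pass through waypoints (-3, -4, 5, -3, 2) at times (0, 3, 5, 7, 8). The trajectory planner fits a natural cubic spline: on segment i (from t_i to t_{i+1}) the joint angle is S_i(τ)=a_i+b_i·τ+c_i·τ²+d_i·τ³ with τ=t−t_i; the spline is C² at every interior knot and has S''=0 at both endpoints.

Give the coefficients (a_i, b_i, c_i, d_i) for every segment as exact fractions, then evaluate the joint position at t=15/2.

Δ: Δ0=-1/3, Δ1=9/2, Δ2=-4, Δ3=5
row 1: diag=10, rhs=29; c'=1/5, d'=29/10
row 2: denom=8−2·1/5=38/5; d'=(-51−2·29/10)/(38/5)=-142/19
row 3: denom=6−2·5/19=104/19; d'=(54−2·-142/19)/(104/19)=655/52
back: M3=655/52
back: M2=-142/19−5/19·655/52=-561/52
back: M1=29/10−1/5·-561/52=263/52
M: M0=0, M1=263/52, M2=-561/52, M3=655/52, M4=0
seg 0: a=-3, c=M0/2=0, d=(M1−M0)/(6·3)=263/936, b=Δ0−h0·(2M0+M1)/6=-893/312
seg 1: a=-4, c=M1/2=263/104, d=(M2−M1)/(6·2)=-103/78, b=Δ1−h1·(2M1+M2)/6=737/156
seg 2: a=5, c=M2/2=-561/104, d=(M3−M2)/(6·2)=76/39, b=Δ2−h2·(2M2+M3)/6=-157/156
seg 3: a=-3, c=M3/2=655/104, d=(M4−M3)/(6·1)=-655/312, b=Δ3−h3·(2M3+M4)/6=125/156
t_q=15/2 → seg 3, τ=1/2; S=-3+125/156·τ+655/104·τ²+-655/312·τ³=-1071/832

  seg 0: a=-3 b=-893/312 c=0 d=263/936
  seg 1: a=-4 b=737/156 c=263/104 d=-103/78
  seg 2: a=5 b=-157/156 c=-561/104 d=76/39
  seg 3: a=-3 b=125/156 c=655/104 d=-655/312
S(15/2) = -1071/832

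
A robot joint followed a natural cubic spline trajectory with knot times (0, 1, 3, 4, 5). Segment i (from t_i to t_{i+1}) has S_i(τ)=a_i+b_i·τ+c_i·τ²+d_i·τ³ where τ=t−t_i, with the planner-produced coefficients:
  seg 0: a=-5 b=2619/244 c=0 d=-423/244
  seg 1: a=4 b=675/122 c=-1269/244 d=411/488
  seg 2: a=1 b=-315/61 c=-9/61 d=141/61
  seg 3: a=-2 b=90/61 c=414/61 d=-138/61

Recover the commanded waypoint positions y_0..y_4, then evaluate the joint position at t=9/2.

y_0=-5 y_1=4 y_2=1 y_3=-2 y_4=4
S(9/2) = 37/244

y_0 = S_0(0) = a_0 = -5
y_1 = S_1(0) = a_1 = 4
y_2 = S_2(0) = a_2 = 1
y_3 = S_3(0) = a_3 = -2
y_4 = S_3(1) = 4
t_q=9/2 is in segment 3 (τ=1/2); S_3(τ)=37/244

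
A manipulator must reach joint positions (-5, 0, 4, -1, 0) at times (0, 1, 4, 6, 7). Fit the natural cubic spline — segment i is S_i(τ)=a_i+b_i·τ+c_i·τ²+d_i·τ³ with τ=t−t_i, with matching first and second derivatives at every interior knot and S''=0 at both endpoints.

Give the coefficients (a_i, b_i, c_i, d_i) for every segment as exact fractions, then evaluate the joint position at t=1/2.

Δ: Δ0=5, Δ1=4/3, Δ2=-5/2, Δ3=1
row 1: diag=8, rhs=-22; c'=3/8, d'=-11/4
row 2: denom=10−3·3/8=71/8; d'=(-23−3·-11/4)/(71/8)=-118/71
row 3: denom=6−2·16/71=394/71; d'=(21−2·-118/71)/(394/71)=1727/394
back: M3=1727/394
back: M2=-118/71−16/71·1727/394=-522/197
back: M1=-11/4−3/8·-522/197=-346/197
M: M0=0, M1=-346/197, M2=-522/197, M3=1727/394, M4=0
seg 0: a=-5, c=M0/2=0, d=(M1−M0)/(6·1)=-173/591, b=Δ0−h0·(2M0+M1)/6=3128/591
seg 1: a=0, c=M1/2=-173/197, d=(M2−M1)/(6·3)=-88/1773, b=Δ1−h1·(2M1+M2)/6=2609/591
seg 2: a=4, c=M2/2=-261/197, d=(M3−M2)/(6·2)=2771/4728, b=Δ2−h2·(2M2+M3)/6=-1297/591
seg 3: a=-1, c=M3/2=1727/788, d=(M4−M3)/(6·1)=-1727/2364, b=Δ3−h3·(2M3+M4)/6=-545/1182
t_q=1/2 → seg 0, τ=1/2; S=-5+3128/591·τ+0·τ²+-173/591·τ³=-3767/1576

  seg 0: a=-5 b=3128/591 c=0 d=-173/591
  seg 1: a=0 b=2609/591 c=-173/197 d=-88/1773
  seg 2: a=4 b=-1297/591 c=-261/197 d=2771/4728
  seg 3: a=-1 b=-545/1182 c=1727/788 d=-1727/2364
S(1/2) = -3767/1576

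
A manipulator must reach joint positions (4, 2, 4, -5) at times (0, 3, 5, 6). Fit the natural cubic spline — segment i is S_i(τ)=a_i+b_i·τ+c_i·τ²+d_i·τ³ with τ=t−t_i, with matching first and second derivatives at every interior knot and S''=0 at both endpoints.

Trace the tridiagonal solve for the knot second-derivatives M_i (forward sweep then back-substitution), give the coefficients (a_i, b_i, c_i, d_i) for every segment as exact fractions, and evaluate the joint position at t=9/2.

Δ: Δ0=-2/3, Δ1=1, Δ2=-9
row 1: diag=10, rhs=10; c'=1/5, d'=1
row 2: denom=6−2·1/5=28/5; d'=(-60−2·1)/(28/5)=-155/14
back: M2=-155/14
back: M1=1−1/5·-155/14=45/14
M: M0=0, M1=45/14, M2=-155/14, M3=0
seg 0: a=4, c=M0/2=0, d=(M1−M0)/(6·3)=5/28, b=Δ0−h0·(2M0+M1)/6=-191/84
seg 1: a=2, c=M1/2=45/28, d=(M2−M1)/(6·2)=-25/21, b=Δ1−h1·(2M1+M2)/6=107/42
seg 2: a=4, c=M2/2=-155/28, d=(M3−M2)/(6·1)=155/84, b=Δ2−h2·(2M2+M3)/6=-223/42
t_q=9/2 → seg 1, τ=3/2; S=2+107/42·τ+45/28·τ²+-25/21·τ³=607/112

  seg 0: a=4 b=-191/84 c=0 d=5/28
  seg 1: a=2 b=107/42 c=45/28 d=-25/21
  seg 2: a=4 b=-223/42 c=-155/28 d=155/84
S(9/2) = 607/112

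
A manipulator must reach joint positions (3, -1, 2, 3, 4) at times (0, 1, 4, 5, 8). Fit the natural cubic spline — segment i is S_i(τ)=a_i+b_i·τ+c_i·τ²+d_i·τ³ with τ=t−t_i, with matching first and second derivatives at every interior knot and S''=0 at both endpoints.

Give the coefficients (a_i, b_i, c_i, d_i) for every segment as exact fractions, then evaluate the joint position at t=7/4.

Δ: Δ0=-4, Δ1=1, Δ2=1, Δ3=1/3
row 1: diag=8, rhs=30; c'=3/8, d'=15/4
row 2: denom=8−3·3/8=55/8; d'=(0−3·15/4)/(55/8)=-18/11
row 3: denom=8−1·8/55=432/55; d'=(-4−1·-18/11)/(432/55)=-65/216
back: M3=-65/216
back: M2=-18/11−8/55·-65/216=-43/27
back: M1=15/4−3/8·-43/27=313/72
M: M0=0, M1=313/72, M2=-43/27, M3=-65/216, M4=0
seg 0: a=3, c=M0/2=0, d=(M1−M0)/(6·1)=313/432, b=Δ0−h0·(2M0+M1)/6=-2041/432
seg 1: a=-1, c=M1/2=313/144, d=(M2−M1)/(6·3)=-1283/3888, b=Δ1−h1·(2M1+M2)/6=-551/216
seg 2: a=2, c=M2/2=-43/54, d=(M3−M2)/(6·1)=31/144, b=Δ2−h2·(2M2+M3)/6=683/432
seg 3: a=3, c=M3/2=-65/432, d=(M4−M3)/(6·3)=65/3888, b=Δ3−h3·(2M3+M4)/6=137/216
t_q=7/4 → seg 1, τ=3/4; S=-1+-551/216·τ+313/144·τ²+-1283/3888·τ³=-5621/3072

  seg 0: a=3 b=-2041/432 c=0 d=313/432
  seg 1: a=-1 b=-551/216 c=313/144 d=-1283/3888
  seg 2: a=2 b=683/432 c=-43/54 d=31/144
  seg 3: a=3 b=137/216 c=-65/432 d=65/3888
S(7/4) = -5621/3072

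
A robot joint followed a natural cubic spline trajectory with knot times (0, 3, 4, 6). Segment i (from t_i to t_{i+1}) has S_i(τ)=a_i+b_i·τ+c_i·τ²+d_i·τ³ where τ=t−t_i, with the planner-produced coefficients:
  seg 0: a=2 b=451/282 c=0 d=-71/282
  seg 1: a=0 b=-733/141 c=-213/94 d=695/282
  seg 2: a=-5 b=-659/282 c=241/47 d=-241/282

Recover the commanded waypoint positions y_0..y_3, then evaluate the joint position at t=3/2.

y_0 = S_0(0) = a_0 = 2
y_1 = S_1(0) = a_1 = 0
y_2 = S_2(0) = a_2 = -5
y_3 = S_2(2) = 4
t_q=3/2 is in segment 0 (τ=3/2); S_0(τ)=2669/752

y_0=2 y_1=0 y_2=-5 y_3=4
S(3/2) = 2669/752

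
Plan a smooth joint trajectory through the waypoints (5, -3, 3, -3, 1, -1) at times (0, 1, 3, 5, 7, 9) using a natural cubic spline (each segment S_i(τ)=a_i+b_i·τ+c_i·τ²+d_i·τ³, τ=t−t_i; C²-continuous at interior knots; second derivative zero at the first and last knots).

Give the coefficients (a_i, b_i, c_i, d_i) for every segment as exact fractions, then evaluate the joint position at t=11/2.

  seg 0: a=5 b=-353/34 c=0 d=81/34
  seg 1: a=-3 b=-55/17 c=243/34 d=-137/68
  seg 2: a=3 b=20/17 c=-84/17 d=97/68
  seg 3: a=-3 b=-25/17 c=123/34 d=-16/17
  seg 4: a=1 b=29/17 c=-69/34 d=23/68
S(11/2) = -401/136

Δ: Δ0=-8, Δ1=3, Δ2=-3, Δ3=2, Δ4=-1
row 1: diag=6, rhs=66; c'=1/3, d'=11
row 2: denom=8−2·1/3=22/3; d'=(-36−2·11)/(22/3)=-87/11
row 3: denom=8−2·3/11=82/11; d'=(30−2·-87/11)/(82/11)=252/41
row 4: denom=8−2·11/41=306/41; d'=(-18−2·252/41)/(306/41)=-69/17
back: M4=-69/17
back: M3=252/41−11/41·-69/17=123/17
back: M2=-87/11−3/11·123/17=-168/17
back: M1=11−1/3·-168/17=243/17
M: M0=0, M1=243/17, M2=-168/17, M3=123/17, M4=-69/17, M5=0
seg 0: a=5, c=M0/2=0, d=(M1−M0)/(6·1)=81/34, b=Δ0−h0·(2M0+M1)/6=-353/34
seg 1: a=-3, c=M1/2=243/34, d=(M2−M1)/(6·2)=-137/68, b=Δ1−h1·(2M1+M2)/6=-55/17
seg 2: a=3, c=M2/2=-84/17, d=(M3−M2)/(6·2)=97/68, b=Δ2−h2·(2M2+M3)/6=20/17
seg 3: a=-3, c=M3/2=123/34, d=(M4−M3)/(6·2)=-16/17, b=Δ3−h3·(2M3+M4)/6=-25/17
seg 4: a=1, c=M4/2=-69/34, d=(M5−M4)/(6·2)=23/68, b=Δ4−h4·(2M4+M5)/6=29/17
t_q=11/2 → seg 3, τ=1/2; S=-3+-25/17·τ+123/34·τ²+-16/17·τ³=-401/136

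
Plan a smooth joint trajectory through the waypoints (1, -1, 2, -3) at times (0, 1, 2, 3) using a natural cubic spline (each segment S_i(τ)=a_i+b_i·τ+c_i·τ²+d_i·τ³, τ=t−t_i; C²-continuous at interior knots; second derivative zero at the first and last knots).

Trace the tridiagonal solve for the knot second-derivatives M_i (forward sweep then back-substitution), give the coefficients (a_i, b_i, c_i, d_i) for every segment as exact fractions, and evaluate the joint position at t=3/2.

  seg 0: a=1 b=-58/15 c=0 d=28/15
  seg 1: a=-1 b=26/15 c=28/5 d=-13/3
  seg 2: a=2 b=-1/15 c=-37/5 d=37/15
S(3/2) = 29/40

Δ: Δ0=-2, Δ1=3, Δ2=-5
row 1: diag=4, rhs=30; c'=1/4, d'=15/2
row 2: denom=4−1·1/4=15/4; d'=(-48−1·15/2)/(15/4)=-74/5
back: M2=-74/5
back: M1=15/2−1/4·-74/5=56/5
M: M0=0, M1=56/5, M2=-74/5, M3=0
seg 0: a=1, c=M0/2=0, d=(M1−M0)/(6·1)=28/15, b=Δ0−h0·(2M0+M1)/6=-58/15
seg 1: a=-1, c=M1/2=28/5, d=(M2−M1)/(6·1)=-13/3, b=Δ1−h1·(2M1+M2)/6=26/15
seg 2: a=2, c=M2/2=-37/5, d=(M3−M2)/(6·1)=37/15, b=Δ2−h2·(2M2+M3)/6=-1/15
t_q=3/2 → seg 1, τ=1/2; S=-1+26/15·τ+28/5·τ²+-13/3·τ³=29/40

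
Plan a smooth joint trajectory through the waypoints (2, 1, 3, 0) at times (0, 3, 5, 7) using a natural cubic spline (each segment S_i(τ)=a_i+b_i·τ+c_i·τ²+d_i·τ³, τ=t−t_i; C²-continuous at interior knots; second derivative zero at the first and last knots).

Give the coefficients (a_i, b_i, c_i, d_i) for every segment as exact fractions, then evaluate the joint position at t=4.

  seg 0: a=2 b=-217/228 c=0 d=47/684
  seg 1: a=1 b=103/114 c=47/76 d=-65/228
  seg 2: a=3 b=-5/114 c=-83/76 d=83/456
S(4) = 85/38

Δ: Δ0=-1/3, Δ1=1, Δ2=-3/2
row 1: diag=10, rhs=8; c'=1/5, d'=4/5
row 2: denom=8−2·1/5=38/5; d'=(-15−2·4/5)/(38/5)=-83/38
back: M2=-83/38
back: M1=4/5−1/5·-83/38=47/38
M: M0=0, M1=47/38, M2=-83/38, M3=0
seg 0: a=2, c=M0/2=0, d=(M1−M0)/(6·3)=47/684, b=Δ0−h0·(2M0+M1)/6=-217/228
seg 1: a=1, c=M1/2=47/76, d=(M2−M1)/(6·2)=-65/228, b=Δ1−h1·(2M1+M2)/6=103/114
seg 2: a=3, c=M2/2=-83/76, d=(M3−M2)/(6·2)=83/456, b=Δ2−h2·(2M2+M3)/6=-5/114
t_q=4 → seg 1, τ=1; S=1+103/114·τ+47/76·τ²+-65/228·τ³=85/38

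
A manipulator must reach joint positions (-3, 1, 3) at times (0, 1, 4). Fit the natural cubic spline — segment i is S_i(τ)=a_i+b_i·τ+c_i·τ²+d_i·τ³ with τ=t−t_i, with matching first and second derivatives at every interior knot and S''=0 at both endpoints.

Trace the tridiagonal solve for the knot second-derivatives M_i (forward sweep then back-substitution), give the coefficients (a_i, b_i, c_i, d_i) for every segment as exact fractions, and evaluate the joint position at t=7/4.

  seg 0: a=-3 b=53/12 c=0 d=-5/12
  seg 1: a=1 b=19/6 c=-5/4 d=5/36
S(7/4) = 699/256

Δ: Δ0=4, Δ1=2/3
row 1: diag=8, rhs=-20; c'=3/8, d'=-5/2
back: M1=-5/2
M: M0=0, M1=-5/2, M2=0
seg 0: a=-3, c=M0/2=0, d=(M1−M0)/(6·1)=-5/12, b=Δ0−h0·(2M0+M1)/6=53/12
seg 1: a=1, c=M1/2=-5/4, d=(M2−M1)/(6·3)=5/36, b=Δ1−h1·(2M1+M2)/6=19/6
t_q=7/4 → seg 1, τ=3/4; S=1+19/6·τ+-5/4·τ²+5/36·τ³=699/256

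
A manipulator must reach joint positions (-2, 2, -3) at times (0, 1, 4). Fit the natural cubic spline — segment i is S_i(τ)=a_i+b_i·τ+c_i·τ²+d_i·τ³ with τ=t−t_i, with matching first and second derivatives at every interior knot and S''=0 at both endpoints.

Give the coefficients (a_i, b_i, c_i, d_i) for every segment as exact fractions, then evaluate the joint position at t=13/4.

Δ: Δ0=4, Δ1=-5/3
row 1: diag=8, rhs=-34; c'=3/8, d'=-17/4
back: M1=-17/4
M: M0=0, M1=-17/4, M2=0
seg 0: a=-2, c=M0/2=0, d=(M1−M0)/(6·1)=-17/24, b=Δ0−h0·(2M0+M1)/6=113/24
seg 1: a=2, c=M1/2=-17/8, d=(M2−M1)/(6·3)=17/72, b=Δ1−h1·(2M1+M2)/6=31/12
t_q=13/4 → seg 1, τ=9/4; S=2+31/12·τ+-17/8·τ²+17/72·τ³=-131/512

  seg 0: a=-2 b=113/24 c=0 d=-17/24
  seg 1: a=2 b=31/12 c=-17/8 d=17/72
S(13/4) = -131/512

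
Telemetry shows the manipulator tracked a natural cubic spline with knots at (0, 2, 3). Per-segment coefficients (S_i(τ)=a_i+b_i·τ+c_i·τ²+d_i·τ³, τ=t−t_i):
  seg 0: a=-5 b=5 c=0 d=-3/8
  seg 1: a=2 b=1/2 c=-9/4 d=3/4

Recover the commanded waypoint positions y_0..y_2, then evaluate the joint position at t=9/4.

y_0=-5 y_1=2 y_2=1
S(9/4) = 511/256

y_0 = S_0(0) = a_0 = -5
y_1 = S_1(0) = a_1 = 2
y_2 = S_1(1) = 1
t_q=9/4 is in segment 1 (τ=1/4); S_1(τ)=511/256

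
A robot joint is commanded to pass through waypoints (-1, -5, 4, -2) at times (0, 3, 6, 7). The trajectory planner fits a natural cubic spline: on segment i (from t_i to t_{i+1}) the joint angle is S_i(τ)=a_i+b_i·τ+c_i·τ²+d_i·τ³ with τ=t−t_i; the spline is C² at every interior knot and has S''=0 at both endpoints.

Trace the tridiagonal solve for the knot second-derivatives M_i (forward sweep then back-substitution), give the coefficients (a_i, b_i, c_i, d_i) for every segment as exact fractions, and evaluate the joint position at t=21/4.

  seg 0: a=-1 b=-301/87 c=0 d=185/783
  seg 1: a=-5 b=254/87 c=185/87 d=-548/783
  seg 2: a=4 b=-280/87 c=-121/29 d=121/87
S(21/4) = 253/58

Δ: Δ0=-4/3, Δ1=3, Δ2=-6
row 1: diag=12, rhs=26; c'=1/4, d'=13/6
row 2: denom=8−3·1/4=29/4; d'=(-54−3·13/6)/(29/4)=-242/29
back: M2=-242/29
back: M1=13/6−1/4·-242/29=370/87
M: M0=0, M1=370/87, M2=-242/29, M3=0
seg 0: a=-1, c=M0/2=0, d=(M1−M0)/(6·3)=185/783, b=Δ0−h0·(2M0+M1)/6=-301/87
seg 1: a=-5, c=M1/2=185/87, d=(M2−M1)/(6·3)=-548/783, b=Δ1−h1·(2M1+M2)/6=254/87
seg 2: a=4, c=M2/2=-121/29, d=(M3−M2)/(6·1)=121/87, b=Δ2−h2·(2M2+M3)/6=-280/87
t_q=21/4 → seg 1, τ=9/4; S=-5+254/87·τ+185/87·τ²+-548/783·τ³=253/58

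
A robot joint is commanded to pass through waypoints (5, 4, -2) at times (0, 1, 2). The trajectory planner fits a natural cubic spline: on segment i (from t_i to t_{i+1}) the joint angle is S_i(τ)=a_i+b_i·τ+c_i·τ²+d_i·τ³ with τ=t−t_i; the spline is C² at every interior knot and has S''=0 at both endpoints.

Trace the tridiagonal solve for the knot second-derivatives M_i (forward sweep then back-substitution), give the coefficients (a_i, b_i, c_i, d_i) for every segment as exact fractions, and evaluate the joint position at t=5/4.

  seg 0: a=5 b=1/4 c=0 d=-5/4
  seg 1: a=4 b=-7/2 c=-15/4 d=5/4
S(5/4) = 745/256

Δ: Δ0=-1, Δ1=-6
row 1: diag=4, rhs=-30; c'=1/4, d'=-15/2
back: M1=-15/2
M: M0=0, M1=-15/2, M2=0
seg 0: a=5, c=M0/2=0, d=(M1−M0)/(6·1)=-5/4, b=Δ0−h0·(2M0+M1)/6=1/4
seg 1: a=4, c=M1/2=-15/4, d=(M2−M1)/(6·1)=5/4, b=Δ1−h1·(2M1+M2)/6=-7/2
t_q=5/4 → seg 1, τ=1/4; S=4+-7/2·τ+-15/4·τ²+5/4·τ³=745/256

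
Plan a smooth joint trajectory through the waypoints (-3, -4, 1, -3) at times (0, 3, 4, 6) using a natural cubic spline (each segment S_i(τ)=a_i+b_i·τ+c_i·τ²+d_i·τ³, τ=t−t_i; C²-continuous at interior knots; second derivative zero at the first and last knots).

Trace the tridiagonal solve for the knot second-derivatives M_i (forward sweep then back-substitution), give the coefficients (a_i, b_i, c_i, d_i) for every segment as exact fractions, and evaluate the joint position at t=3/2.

Δ: Δ0=-1/3, Δ1=5, Δ2=-2
row 1: diag=8, rhs=32; c'=1/8, d'=4
row 2: denom=6−1·1/8=47/8; d'=(-42−1·4)/(47/8)=-368/47
back: M2=-368/47
back: M1=4−1/8·-368/47=234/47
M: M0=0, M1=234/47, M2=-368/47, M3=0
seg 0: a=-3, c=M0/2=0, d=(M1−M0)/(6·3)=13/47, b=Δ0−h0·(2M0+M1)/6=-398/141
seg 1: a=-4, c=M1/2=117/47, d=(M2−M1)/(6·1)=-301/141, b=Δ1−h1·(2M1+M2)/6=655/141
seg 2: a=1, c=M2/2=-184/47, d=(M3−M2)/(6·2)=92/141, b=Δ2−h2·(2M2+M3)/6=454/141
t_q=3/2 → seg 0, τ=3/2; S=-3+-398/141·τ+0·τ²+13/47·τ³=-2369/376

  seg 0: a=-3 b=-398/141 c=0 d=13/47
  seg 1: a=-4 b=655/141 c=117/47 d=-301/141
  seg 2: a=1 b=454/141 c=-184/47 d=92/141
S(3/2) = -2369/376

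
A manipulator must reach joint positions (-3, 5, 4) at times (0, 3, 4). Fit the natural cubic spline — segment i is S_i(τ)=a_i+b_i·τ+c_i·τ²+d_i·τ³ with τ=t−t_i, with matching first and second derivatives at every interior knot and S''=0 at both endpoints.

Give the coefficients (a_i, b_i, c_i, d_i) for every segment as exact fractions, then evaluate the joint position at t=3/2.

Δ: Δ0=8/3, Δ1=-1
row 1: diag=8, rhs=-22; c'=1/8, d'=-11/4
back: M1=-11/4
M: M0=0, M1=-11/4, M2=0
seg 0: a=-3, c=M0/2=0, d=(M1−M0)/(6·3)=-11/72, b=Δ0−h0·(2M0+M1)/6=97/24
seg 1: a=5, c=M1/2=-11/8, d=(M2−M1)/(6·1)=11/24, b=Δ1−h1·(2M1+M2)/6=-1/12
t_q=3/2 → seg 0, τ=3/2; S=-3+97/24·τ+0·τ²+-11/72·τ³=163/64

  seg 0: a=-3 b=97/24 c=0 d=-11/72
  seg 1: a=5 b=-1/12 c=-11/8 d=11/24
S(3/2) = 163/64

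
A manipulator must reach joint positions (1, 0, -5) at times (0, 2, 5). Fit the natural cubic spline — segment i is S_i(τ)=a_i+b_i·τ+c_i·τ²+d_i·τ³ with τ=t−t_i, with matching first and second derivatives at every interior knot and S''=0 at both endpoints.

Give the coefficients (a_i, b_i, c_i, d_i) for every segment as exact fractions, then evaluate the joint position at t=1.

Δ: Δ0=-1/2, Δ1=-5/3
row 1: diag=10, rhs=-7; c'=3/10, d'=-7/10
back: M1=-7/10
M: M0=0, M1=-7/10, M2=0
seg 0: a=1, c=M0/2=0, d=(M1−M0)/(6·2)=-7/120, b=Δ0−h0·(2M0+M1)/6=-4/15
seg 1: a=0, c=M1/2=-7/20, d=(M2−M1)/(6·3)=7/180, b=Δ1−h1·(2M1+M2)/6=-29/30
t_q=1 → seg 0, τ=1; S=1+-4/15·τ+0·τ²+-7/120·τ³=27/40

  seg 0: a=1 b=-4/15 c=0 d=-7/120
  seg 1: a=0 b=-29/30 c=-7/20 d=7/180
S(1) = 27/40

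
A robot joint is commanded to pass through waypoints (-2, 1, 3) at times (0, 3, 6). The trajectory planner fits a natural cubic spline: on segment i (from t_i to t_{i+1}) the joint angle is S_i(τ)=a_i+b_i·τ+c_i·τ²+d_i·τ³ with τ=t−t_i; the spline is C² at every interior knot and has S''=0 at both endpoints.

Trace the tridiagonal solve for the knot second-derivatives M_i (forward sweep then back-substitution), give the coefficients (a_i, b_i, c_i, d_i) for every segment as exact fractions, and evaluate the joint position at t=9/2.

  seg 0: a=-2 b=13/12 c=0 d=-1/108
  seg 1: a=1 b=5/6 c=-1/12 d=1/108
S(9/2) = 67/32

Δ: Δ0=1, Δ1=2/3
row 1: diag=12, rhs=-2; c'=1/4, d'=-1/6
back: M1=-1/6
M: M0=0, M1=-1/6, M2=0
seg 0: a=-2, c=M0/2=0, d=(M1−M0)/(6·3)=-1/108, b=Δ0−h0·(2M0+M1)/6=13/12
seg 1: a=1, c=M1/2=-1/12, d=(M2−M1)/(6·3)=1/108, b=Δ1−h1·(2M1+M2)/6=5/6
t_q=9/2 → seg 1, τ=3/2; S=1+5/6·τ+-1/12·τ²+1/108·τ³=67/32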